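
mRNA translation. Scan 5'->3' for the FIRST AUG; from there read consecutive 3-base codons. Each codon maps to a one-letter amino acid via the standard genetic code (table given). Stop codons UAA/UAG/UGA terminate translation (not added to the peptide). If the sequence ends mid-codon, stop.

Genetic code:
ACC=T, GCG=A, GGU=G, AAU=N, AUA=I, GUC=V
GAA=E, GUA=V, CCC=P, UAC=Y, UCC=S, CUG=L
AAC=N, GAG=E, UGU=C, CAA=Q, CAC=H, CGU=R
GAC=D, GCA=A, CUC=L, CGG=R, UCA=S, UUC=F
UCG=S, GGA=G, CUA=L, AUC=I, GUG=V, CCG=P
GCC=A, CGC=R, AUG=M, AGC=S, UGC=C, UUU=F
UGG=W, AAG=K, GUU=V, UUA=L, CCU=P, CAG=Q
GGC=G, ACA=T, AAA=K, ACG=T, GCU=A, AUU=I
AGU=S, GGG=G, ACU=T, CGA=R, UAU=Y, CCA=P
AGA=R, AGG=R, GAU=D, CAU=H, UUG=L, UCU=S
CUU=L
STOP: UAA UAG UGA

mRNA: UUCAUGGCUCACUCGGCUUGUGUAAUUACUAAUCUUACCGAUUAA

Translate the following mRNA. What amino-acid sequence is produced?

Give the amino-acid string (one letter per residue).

Answer: MAHSACVITNLTD

Derivation:
start AUG at pos 3
pos 3: AUG -> M; peptide=M
pos 6: GCU -> A; peptide=MA
pos 9: CAC -> H; peptide=MAH
pos 12: UCG -> S; peptide=MAHS
pos 15: GCU -> A; peptide=MAHSA
pos 18: UGU -> C; peptide=MAHSAC
pos 21: GUA -> V; peptide=MAHSACV
pos 24: AUU -> I; peptide=MAHSACVI
pos 27: ACU -> T; peptide=MAHSACVIT
pos 30: AAU -> N; peptide=MAHSACVITN
pos 33: CUU -> L; peptide=MAHSACVITNL
pos 36: ACC -> T; peptide=MAHSACVITNLT
pos 39: GAU -> D; peptide=MAHSACVITNLTD
pos 42: UAA -> STOP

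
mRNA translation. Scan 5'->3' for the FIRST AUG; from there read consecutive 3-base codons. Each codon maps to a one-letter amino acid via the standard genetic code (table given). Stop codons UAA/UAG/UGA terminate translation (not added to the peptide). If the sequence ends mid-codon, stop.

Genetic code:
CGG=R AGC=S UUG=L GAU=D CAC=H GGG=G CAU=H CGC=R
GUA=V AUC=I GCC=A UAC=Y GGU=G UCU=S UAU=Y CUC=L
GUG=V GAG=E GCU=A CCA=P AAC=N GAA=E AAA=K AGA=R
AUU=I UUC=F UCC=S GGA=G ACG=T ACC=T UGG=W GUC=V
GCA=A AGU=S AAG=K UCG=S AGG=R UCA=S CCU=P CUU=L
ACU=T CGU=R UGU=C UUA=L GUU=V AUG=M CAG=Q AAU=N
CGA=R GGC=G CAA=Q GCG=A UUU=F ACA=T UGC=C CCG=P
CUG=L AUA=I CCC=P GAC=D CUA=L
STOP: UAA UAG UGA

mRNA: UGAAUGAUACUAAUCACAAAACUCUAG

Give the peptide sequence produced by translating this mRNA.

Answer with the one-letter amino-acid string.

Answer: MILITKL

Derivation:
start AUG at pos 3
pos 3: AUG -> M; peptide=M
pos 6: AUA -> I; peptide=MI
pos 9: CUA -> L; peptide=MIL
pos 12: AUC -> I; peptide=MILI
pos 15: ACA -> T; peptide=MILIT
pos 18: AAA -> K; peptide=MILITK
pos 21: CUC -> L; peptide=MILITKL
pos 24: UAG -> STOP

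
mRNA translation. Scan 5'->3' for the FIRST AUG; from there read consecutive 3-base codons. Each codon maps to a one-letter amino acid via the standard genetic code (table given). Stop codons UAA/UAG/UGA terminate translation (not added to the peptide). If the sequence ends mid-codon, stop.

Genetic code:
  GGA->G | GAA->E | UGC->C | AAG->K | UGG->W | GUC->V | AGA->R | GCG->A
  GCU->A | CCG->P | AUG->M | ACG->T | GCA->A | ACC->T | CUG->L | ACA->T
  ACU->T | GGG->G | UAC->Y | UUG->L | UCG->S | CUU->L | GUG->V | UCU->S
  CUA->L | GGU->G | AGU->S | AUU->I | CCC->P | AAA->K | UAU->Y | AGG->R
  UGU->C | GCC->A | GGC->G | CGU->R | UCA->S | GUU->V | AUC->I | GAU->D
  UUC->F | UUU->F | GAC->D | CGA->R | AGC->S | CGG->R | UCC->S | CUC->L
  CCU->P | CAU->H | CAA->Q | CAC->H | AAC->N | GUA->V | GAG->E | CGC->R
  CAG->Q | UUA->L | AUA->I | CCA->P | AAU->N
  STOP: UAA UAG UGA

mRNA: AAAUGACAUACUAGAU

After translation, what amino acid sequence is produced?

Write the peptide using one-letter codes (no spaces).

start AUG at pos 2
pos 2: AUG -> M; peptide=M
pos 5: ACA -> T; peptide=MT
pos 8: UAC -> Y; peptide=MTY
pos 11: UAG -> STOP

Answer: MTY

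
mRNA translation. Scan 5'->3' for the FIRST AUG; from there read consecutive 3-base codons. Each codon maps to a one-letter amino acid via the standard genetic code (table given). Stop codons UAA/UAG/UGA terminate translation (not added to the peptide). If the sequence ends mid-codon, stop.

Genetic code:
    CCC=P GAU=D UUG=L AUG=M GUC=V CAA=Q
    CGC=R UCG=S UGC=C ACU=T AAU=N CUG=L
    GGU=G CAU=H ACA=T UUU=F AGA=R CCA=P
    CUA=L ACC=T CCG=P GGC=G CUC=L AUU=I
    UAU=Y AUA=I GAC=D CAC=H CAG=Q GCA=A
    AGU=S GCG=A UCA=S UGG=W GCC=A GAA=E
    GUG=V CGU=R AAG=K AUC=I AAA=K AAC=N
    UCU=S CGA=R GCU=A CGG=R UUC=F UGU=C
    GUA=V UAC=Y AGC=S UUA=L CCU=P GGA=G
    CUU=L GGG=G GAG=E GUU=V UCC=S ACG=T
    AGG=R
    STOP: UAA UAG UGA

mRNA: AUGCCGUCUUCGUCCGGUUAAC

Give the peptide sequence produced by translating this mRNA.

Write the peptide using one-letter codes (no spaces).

start AUG at pos 0
pos 0: AUG -> M; peptide=M
pos 3: CCG -> P; peptide=MP
pos 6: UCU -> S; peptide=MPS
pos 9: UCG -> S; peptide=MPSS
pos 12: UCC -> S; peptide=MPSSS
pos 15: GGU -> G; peptide=MPSSSG
pos 18: UAA -> STOP

Answer: MPSSSG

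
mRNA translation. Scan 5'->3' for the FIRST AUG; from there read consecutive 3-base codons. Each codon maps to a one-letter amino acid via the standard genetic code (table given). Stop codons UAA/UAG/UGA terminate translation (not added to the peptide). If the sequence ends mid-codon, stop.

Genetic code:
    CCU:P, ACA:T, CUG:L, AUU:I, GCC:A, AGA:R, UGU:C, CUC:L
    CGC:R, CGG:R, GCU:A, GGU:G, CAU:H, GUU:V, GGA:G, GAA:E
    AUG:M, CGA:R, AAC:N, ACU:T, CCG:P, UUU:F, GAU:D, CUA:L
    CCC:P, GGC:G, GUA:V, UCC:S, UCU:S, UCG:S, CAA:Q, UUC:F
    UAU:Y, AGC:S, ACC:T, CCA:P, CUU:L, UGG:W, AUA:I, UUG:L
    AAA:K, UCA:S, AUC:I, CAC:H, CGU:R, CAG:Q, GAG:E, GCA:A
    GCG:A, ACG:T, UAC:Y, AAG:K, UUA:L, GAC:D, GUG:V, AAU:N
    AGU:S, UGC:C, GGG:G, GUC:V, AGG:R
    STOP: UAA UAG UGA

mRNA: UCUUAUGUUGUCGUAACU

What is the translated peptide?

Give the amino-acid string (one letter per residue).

Answer: MLS

Derivation:
start AUG at pos 4
pos 4: AUG -> M; peptide=M
pos 7: UUG -> L; peptide=ML
pos 10: UCG -> S; peptide=MLS
pos 13: UAA -> STOP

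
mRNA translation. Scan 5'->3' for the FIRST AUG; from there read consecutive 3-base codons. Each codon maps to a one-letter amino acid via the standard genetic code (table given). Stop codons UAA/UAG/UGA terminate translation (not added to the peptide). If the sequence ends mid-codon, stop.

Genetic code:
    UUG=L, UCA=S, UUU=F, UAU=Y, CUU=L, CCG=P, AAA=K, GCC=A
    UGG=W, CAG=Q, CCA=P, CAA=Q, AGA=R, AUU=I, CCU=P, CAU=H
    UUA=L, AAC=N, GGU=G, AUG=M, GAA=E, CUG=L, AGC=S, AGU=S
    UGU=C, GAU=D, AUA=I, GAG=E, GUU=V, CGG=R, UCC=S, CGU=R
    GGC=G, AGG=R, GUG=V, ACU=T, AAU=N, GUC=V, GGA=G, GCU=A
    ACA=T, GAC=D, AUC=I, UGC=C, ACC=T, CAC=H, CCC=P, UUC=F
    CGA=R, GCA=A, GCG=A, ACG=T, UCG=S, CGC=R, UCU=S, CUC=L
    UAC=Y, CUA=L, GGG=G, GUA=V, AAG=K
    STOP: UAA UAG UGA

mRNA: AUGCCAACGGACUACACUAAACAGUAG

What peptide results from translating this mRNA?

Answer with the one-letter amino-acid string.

start AUG at pos 0
pos 0: AUG -> M; peptide=M
pos 3: CCA -> P; peptide=MP
pos 6: ACG -> T; peptide=MPT
pos 9: GAC -> D; peptide=MPTD
pos 12: UAC -> Y; peptide=MPTDY
pos 15: ACU -> T; peptide=MPTDYT
pos 18: AAA -> K; peptide=MPTDYTK
pos 21: CAG -> Q; peptide=MPTDYTKQ
pos 24: UAG -> STOP

Answer: MPTDYTKQ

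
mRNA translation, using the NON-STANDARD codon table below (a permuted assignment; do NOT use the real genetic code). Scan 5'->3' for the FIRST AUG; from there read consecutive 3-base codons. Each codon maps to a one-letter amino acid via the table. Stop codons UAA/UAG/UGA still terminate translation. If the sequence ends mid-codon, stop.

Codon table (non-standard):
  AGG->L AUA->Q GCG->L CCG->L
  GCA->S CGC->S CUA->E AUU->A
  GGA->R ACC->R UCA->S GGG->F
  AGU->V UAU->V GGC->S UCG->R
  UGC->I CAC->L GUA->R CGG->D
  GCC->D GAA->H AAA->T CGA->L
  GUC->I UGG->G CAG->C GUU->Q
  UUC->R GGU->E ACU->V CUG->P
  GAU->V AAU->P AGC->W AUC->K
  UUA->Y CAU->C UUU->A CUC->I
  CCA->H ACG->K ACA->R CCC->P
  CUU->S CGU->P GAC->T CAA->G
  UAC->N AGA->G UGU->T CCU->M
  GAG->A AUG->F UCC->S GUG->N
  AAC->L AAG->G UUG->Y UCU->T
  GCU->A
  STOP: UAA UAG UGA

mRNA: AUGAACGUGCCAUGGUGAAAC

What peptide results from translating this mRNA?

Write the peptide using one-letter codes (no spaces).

start AUG at pos 0
pos 0: AUG -> F; peptide=F
pos 3: AAC -> L; peptide=FL
pos 6: GUG -> N; peptide=FLN
pos 9: CCA -> H; peptide=FLNH
pos 12: UGG -> G; peptide=FLNHG
pos 15: UGA -> STOP

Answer: FLNHG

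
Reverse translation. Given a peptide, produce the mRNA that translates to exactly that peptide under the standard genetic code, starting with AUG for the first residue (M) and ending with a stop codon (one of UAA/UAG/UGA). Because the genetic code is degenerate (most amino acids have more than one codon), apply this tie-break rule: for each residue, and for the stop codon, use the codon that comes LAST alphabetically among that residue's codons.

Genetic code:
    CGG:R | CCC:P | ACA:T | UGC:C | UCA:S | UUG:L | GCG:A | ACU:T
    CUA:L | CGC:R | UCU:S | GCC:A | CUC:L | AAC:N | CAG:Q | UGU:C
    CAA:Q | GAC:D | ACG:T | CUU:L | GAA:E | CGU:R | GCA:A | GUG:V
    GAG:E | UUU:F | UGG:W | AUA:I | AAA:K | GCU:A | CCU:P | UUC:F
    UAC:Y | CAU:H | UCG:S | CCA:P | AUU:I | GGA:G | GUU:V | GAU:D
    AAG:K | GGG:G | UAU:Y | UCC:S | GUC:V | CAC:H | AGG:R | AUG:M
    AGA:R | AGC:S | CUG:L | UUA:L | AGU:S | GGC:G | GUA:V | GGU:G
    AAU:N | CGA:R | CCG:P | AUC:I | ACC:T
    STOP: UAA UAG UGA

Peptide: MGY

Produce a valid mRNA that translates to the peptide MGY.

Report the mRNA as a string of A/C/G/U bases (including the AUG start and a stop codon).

Answer: mRNA: AUGGGUUAUUGA

Derivation:
residue 1: M -> AUG (start codon)
residue 2: G codons sorted = GGA,GGC,GGG,GGU -> pick last = GGU
residue 3: Y codons sorted = UAC,UAU -> pick last = UAU
terminator: stop codons sorted = UAA,UAG,UGA -> pick last = UGA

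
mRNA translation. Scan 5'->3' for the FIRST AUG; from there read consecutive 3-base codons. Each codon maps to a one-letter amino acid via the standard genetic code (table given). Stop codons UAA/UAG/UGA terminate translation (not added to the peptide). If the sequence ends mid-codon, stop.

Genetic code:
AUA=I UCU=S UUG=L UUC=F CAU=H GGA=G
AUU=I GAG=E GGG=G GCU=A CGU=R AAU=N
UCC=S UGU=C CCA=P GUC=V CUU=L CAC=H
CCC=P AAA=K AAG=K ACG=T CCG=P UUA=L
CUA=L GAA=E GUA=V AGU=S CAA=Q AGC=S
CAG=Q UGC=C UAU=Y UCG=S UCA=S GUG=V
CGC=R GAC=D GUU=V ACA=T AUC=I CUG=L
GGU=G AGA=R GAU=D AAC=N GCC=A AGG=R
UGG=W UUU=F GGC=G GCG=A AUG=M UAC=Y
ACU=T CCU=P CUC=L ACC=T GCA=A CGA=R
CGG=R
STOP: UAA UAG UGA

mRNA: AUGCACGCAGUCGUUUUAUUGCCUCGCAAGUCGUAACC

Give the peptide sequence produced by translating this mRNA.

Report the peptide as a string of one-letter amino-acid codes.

Answer: MHAVVLLPRKS

Derivation:
start AUG at pos 0
pos 0: AUG -> M; peptide=M
pos 3: CAC -> H; peptide=MH
pos 6: GCA -> A; peptide=MHA
pos 9: GUC -> V; peptide=MHAV
pos 12: GUU -> V; peptide=MHAVV
pos 15: UUA -> L; peptide=MHAVVL
pos 18: UUG -> L; peptide=MHAVVLL
pos 21: CCU -> P; peptide=MHAVVLLP
pos 24: CGC -> R; peptide=MHAVVLLPR
pos 27: AAG -> K; peptide=MHAVVLLPRK
pos 30: UCG -> S; peptide=MHAVVLLPRKS
pos 33: UAA -> STOP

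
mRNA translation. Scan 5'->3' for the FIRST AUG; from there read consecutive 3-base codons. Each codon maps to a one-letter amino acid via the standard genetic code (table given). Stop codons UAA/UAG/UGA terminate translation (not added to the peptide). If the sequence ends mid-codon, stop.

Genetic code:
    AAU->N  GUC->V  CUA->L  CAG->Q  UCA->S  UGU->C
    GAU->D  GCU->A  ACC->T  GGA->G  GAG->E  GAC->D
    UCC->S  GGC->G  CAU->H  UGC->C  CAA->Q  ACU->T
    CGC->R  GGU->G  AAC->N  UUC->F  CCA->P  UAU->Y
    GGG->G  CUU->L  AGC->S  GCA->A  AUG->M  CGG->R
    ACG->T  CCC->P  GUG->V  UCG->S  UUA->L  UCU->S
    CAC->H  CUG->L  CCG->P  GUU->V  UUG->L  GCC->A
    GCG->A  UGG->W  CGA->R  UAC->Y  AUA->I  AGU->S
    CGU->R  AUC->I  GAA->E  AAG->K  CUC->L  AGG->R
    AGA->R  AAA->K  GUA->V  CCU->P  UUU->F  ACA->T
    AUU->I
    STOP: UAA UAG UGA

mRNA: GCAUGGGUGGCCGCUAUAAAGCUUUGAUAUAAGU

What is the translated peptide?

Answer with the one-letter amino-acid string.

start AUG at pos 2
pos 2: AUG -> M; peptide=M
pos 5: GGU -> G; peptide=MG
pos 8: GGC -> G; peptide=MGG
pos 11: CGC -> R; peptide=MGGR
pos 14: UAU -> Y; peptide=MGGRY
pos 17: AAA -> K; peptide=MGGRYK
pos 20: GCU -> A; peptide=MGGRYKA
pos 23: UUG -> L; peptide=MGGRYKAL
pos 26: AUA -> I; peptide=MGGRYKALI
pos 29: UAA -> STOP

Answer: MGGRYKALI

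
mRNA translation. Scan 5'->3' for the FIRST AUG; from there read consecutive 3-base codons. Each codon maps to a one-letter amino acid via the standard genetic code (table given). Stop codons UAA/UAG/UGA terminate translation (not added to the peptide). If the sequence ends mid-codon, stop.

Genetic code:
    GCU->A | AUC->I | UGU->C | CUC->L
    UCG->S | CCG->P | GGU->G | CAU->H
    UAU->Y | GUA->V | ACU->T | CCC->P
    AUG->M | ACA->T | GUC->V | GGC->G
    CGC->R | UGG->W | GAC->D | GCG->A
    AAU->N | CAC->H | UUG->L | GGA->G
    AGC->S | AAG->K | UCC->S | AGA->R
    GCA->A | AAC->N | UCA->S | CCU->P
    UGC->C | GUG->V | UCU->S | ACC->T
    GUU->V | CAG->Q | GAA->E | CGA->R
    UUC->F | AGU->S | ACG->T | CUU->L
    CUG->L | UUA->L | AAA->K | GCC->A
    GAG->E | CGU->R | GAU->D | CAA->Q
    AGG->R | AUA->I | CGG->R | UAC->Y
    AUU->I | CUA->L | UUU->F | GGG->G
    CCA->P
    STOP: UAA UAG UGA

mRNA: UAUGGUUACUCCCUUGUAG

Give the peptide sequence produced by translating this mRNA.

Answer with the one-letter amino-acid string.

Answer: MVTPL

Derivation:
start AUG at pos 1
pos 1: AUG -> M; peptide=M
pos 4: GUU -> V; peptide=MV
pos 7: ACU -> T; peptide=MVT
pos 10: CCC -> P; peptide=MVTP
pos 13: UUG -> L; peptide=MVTPL
pos 16: UAG -> STOP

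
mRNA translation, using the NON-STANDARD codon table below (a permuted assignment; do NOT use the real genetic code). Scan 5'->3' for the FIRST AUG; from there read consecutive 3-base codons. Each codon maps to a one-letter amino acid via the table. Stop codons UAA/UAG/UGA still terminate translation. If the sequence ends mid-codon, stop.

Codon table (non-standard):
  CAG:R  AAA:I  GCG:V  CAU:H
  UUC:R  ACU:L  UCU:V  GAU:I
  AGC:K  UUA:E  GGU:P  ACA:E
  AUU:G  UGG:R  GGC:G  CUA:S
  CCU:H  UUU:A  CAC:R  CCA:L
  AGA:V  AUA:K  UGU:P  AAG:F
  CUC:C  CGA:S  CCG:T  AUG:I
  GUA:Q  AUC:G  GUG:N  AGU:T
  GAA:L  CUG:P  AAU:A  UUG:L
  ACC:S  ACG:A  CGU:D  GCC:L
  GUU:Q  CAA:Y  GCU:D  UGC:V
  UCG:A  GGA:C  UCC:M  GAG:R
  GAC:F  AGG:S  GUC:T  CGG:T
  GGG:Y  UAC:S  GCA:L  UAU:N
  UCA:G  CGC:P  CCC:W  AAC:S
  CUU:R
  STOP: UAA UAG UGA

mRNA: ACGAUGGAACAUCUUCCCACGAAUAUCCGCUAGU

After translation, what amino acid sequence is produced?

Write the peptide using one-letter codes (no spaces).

Answer: ILHRWAAGP

Derivation:
start AUG at pos 3
pos 3: AUG -> I; peptide=I
pos 6: GAA -> L; peptide=IL
pos 9: CAU -> H; peptide=ILH
pos 12: CUU -> R; peptide=ILHR
pos 15: CCC -> W; peptide=ILHRW
pos 18: ACG -> A; peptide=ILHRWA
pos 21: AAU -> A; peptide=ILHRWAA
pos 24: AUC -> G; peptide=ILHRWAAG
pos 27: CGC -> P; peptide=ILHRWAAGP
pos 30: UAG -> STOP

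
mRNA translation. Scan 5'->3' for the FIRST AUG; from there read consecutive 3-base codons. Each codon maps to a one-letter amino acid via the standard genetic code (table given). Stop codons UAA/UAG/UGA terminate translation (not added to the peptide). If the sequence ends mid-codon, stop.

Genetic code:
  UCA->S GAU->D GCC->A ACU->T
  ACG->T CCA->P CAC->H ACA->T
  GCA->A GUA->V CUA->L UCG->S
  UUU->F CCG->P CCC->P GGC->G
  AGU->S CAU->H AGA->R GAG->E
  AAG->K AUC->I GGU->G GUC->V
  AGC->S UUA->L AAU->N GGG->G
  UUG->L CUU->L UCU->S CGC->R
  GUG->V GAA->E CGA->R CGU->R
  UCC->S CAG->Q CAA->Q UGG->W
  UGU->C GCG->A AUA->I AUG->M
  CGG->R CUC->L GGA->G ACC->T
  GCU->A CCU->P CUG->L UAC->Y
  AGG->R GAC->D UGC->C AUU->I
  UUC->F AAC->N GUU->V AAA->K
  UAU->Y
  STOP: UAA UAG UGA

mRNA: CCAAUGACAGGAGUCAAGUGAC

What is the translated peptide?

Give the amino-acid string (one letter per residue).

Answer: MTGVK

Derivation:
start AUG at pos 3
pos 3: AUG -> M; peptide=M
pos 6: ACA -> T; peptide=MT
pos 9: GGA -> G; peptide=MTG
pos 12: GUC -> V; peptide=MTGV
pos 15: AAG -> K; peptide=MTGVK
pos 18: UGA -> STOP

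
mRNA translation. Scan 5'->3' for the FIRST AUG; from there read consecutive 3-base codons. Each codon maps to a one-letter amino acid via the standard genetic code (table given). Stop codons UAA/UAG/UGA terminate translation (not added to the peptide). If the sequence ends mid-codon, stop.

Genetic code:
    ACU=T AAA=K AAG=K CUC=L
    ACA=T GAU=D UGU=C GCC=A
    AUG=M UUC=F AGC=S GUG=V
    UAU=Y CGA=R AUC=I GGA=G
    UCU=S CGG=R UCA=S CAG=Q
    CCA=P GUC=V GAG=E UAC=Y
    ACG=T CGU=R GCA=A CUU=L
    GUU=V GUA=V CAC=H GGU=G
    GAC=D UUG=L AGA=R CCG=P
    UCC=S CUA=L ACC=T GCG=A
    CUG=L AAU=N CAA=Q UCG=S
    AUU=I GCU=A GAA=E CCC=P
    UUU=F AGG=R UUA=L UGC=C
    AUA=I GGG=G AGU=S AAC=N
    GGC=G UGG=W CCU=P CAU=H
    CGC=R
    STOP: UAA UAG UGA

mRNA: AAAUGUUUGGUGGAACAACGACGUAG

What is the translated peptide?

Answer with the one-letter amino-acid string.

start AUG at pos 2
pos 2: AUG -> M; peptide=M
pos 5: UUU -> F; peptide=MF
pos 8: GGU -> G; peptide=MFG
pos 11: GGA -> G; peptide=MFGG
pos 14: ACA -> T; peptide=MFGGT
pos 17: ACG -> T; peptide=MFGGTT
pos 20: ACG -> T; peptide=MFGGTTT
pos 23: UAG -> STOP

Answer: MFGGTTT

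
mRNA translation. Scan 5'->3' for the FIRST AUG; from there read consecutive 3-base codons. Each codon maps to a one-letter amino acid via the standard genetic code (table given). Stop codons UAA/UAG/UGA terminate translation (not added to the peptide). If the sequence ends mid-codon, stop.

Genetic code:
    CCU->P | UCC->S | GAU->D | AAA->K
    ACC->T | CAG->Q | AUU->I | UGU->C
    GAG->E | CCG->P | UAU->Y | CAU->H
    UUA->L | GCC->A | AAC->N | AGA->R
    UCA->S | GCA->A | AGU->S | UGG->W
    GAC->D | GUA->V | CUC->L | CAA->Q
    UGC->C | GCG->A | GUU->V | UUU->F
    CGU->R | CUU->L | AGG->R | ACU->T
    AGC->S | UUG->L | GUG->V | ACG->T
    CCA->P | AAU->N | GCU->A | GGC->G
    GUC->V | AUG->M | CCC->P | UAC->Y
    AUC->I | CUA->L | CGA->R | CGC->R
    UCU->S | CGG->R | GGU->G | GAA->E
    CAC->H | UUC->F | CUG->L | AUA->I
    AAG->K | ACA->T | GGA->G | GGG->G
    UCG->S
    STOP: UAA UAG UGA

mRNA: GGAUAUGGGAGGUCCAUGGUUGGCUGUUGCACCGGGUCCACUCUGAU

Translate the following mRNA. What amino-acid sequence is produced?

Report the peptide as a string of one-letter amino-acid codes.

start AUG at pos 4
pos 4: AUG -> M; peptide=M
pos 7: GGA -> G; peptide=MG
pos 10: GGU -> G; peptide=MGG
pos 13: CCA -> P; peptide=MGGP
pos 16: UGG -> W; peptide=MGGPW
pos 19: UUG -> L; peptide=MGGPWL
pos 22: GCU -> A; peptide=MGGPWLA
pos 25: GUU -> V; peptide=MGGPWLAV
pos 28: GCA -> A; peptide=MGGPWLAVA
pos 31: CCG -> P; peptide=MGGPWLAVAP
pos 34: GGU -> G; peptide=MGGPWLAVAPG
pos 37: CCA -> P; peptide=MGGPWLAVAPGP
pos 40: CUC -> L; peptide=MGGPWLAVAPGPL
pos 43: UGA -> STOP

Answer: MGGPWLAVAPGPL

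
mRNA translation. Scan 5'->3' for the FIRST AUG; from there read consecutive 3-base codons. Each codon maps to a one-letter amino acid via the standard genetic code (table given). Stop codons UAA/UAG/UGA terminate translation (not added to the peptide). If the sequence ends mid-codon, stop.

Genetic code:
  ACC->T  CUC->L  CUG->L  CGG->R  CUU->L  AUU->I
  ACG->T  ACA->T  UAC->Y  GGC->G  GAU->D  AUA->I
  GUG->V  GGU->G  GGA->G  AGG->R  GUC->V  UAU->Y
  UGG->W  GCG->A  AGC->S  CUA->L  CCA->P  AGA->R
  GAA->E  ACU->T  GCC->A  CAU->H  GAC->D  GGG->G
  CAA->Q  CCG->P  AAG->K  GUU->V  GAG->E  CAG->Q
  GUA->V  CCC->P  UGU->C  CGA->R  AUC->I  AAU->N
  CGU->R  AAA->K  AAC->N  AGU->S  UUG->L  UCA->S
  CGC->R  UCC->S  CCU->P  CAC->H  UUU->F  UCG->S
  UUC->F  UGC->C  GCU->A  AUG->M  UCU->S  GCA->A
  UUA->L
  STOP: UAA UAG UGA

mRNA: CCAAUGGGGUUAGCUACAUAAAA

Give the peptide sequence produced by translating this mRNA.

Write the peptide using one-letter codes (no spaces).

Answer: MGLAT

Derivation:
start AUG at pos 3
pos 3: AUG -> M; peptide=M
pos 6: GGG -> G; peptide=MG
pos 9: UUA -> L; peptide=MGL
pos 12: GCU -> A; peptide=MGLA
pos 15: ACA -> T; peptide=MGLAT
pos 18: UAA -> STOP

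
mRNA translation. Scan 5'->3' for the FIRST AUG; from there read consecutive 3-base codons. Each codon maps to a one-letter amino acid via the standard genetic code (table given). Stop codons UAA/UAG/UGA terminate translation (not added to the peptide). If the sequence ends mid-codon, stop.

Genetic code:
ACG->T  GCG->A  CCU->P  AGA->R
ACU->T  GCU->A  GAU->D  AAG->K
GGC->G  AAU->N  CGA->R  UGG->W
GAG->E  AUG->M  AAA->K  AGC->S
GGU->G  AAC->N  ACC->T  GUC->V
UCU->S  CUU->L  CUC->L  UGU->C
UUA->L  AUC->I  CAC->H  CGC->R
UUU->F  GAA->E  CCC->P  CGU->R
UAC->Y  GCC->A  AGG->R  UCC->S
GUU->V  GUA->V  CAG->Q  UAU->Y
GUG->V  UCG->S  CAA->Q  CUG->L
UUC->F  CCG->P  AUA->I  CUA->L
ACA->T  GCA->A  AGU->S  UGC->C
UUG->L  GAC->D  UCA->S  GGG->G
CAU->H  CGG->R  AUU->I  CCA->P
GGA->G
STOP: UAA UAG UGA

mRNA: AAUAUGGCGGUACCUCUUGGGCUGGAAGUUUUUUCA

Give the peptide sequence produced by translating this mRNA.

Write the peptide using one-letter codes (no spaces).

start AUG at pos 3
pos 3: AUG -> M; peptide=M
pos 6: GCG -> A; peptide=MA
pos 9: GUA -> V; peptide=MAV
pos 12: CCU -> P; peptide=MAVP
pos 15: CUU -> L; peptide=MAVPL
pos 18: GGG -> G; peptide=MAVPLG
pos 21: CUG -> L; peptide=MAVPLGL
pos 24: GAA -> E; peptide=MAVPLGLE
pos 27: GUU -> V; peptide=MAVPLGLEV
pos 30: UUU -> F; peptide=MAVPLGLEVF
pos 33: UCA -> S; peptide=MAVPLGLEVFS
pos 36: only 0 nt remain (<3), stop (end of mRNA)

Answer: MAVPLGLEVFS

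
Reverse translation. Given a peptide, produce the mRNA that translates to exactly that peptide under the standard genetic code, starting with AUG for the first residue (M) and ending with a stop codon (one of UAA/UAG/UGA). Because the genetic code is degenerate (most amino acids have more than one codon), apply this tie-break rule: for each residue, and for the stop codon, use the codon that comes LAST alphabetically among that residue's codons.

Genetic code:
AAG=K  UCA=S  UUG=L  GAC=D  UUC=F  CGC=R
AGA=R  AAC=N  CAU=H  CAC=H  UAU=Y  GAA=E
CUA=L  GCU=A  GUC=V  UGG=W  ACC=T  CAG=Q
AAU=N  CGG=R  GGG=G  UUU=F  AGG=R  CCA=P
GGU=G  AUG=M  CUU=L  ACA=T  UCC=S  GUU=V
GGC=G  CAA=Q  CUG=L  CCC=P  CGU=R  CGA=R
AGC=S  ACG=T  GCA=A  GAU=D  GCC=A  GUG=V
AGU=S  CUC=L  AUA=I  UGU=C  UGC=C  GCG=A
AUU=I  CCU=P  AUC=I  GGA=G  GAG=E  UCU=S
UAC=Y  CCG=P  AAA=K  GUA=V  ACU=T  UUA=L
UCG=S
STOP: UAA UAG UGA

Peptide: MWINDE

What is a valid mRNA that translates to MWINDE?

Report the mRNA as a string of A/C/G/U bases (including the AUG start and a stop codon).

Answer: mRNA: AUGUGGAUUAAUGAUGAGUGA

Derivation:
residue 1: M -> AUG (start codon)
residue 2: W -> UGG (only codon)
residue 3: I codons sorted = AUA,AUC,AUU -> pick last = AUU
residue 4: N codons sorted = AAC,AAU -> pick last = AAU
residue 5: D codons sorted = GAC,GAU -> pick last = GAU
residue 6: E codons sorted = GAA,GAG -> pick last = GAG
terminator: stop codons sorted = UAA,UAG,UGA -> pick last = UGA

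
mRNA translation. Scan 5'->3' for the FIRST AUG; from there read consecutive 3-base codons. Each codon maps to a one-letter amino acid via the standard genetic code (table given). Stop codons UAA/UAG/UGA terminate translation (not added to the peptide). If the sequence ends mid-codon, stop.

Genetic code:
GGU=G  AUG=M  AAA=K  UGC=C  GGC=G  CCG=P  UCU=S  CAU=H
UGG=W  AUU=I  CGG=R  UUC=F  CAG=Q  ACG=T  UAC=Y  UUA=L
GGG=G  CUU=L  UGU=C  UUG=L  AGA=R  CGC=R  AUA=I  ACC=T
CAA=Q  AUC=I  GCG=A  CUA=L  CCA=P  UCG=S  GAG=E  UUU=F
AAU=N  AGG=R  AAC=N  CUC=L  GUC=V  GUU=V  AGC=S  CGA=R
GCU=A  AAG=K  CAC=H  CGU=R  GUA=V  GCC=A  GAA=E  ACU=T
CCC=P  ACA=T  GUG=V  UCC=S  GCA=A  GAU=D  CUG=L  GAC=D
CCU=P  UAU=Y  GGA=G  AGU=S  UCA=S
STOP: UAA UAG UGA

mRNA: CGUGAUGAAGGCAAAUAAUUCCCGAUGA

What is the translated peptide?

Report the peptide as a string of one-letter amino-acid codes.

Answer: MKANNSR

Derivation:
start AUG at pos 4
pos 4: AUG -> M; peptide=M
pos 7: AAG -> K; peptide=MK
pos 10: GCA -> A; peptide=MKA
pos 13: AAU -> N; peptide=MKAN
pos 16: AAU -> N; peptide=MKANN
pos 19: UCC -> S; peptide=MKANNS
pos 22: CGA -> R; peptide=MKANNSR
pos 25: UGA -> STOP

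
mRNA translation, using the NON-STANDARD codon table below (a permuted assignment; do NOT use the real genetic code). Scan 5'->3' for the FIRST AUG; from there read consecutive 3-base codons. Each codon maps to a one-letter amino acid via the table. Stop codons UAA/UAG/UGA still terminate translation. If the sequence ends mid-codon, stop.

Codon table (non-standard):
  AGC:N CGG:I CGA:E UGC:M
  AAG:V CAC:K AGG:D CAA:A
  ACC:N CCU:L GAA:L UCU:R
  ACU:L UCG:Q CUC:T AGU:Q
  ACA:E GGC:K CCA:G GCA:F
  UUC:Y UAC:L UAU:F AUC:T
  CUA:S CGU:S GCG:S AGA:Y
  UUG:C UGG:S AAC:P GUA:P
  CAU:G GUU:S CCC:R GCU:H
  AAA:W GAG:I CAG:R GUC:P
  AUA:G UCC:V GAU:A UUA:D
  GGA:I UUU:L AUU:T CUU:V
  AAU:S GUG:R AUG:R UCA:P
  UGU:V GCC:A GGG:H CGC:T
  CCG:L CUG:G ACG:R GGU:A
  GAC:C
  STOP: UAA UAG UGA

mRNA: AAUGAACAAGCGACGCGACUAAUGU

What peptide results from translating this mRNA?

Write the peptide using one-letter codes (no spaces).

start AUG at pos 1
pos 1: AUG -> R; peptide=R
pos 4: AAC -> P; peptide=RP
pos 7: AAG -> V; peptide=RPV
pos 10: CGA -> E; peptide=RPVE
pos 13: CGC -> T; peptide=RPVET
pos 16: GAC -> C; peptide=RPVETC
pos 19: UAA -> STOP

Answer: RPVETC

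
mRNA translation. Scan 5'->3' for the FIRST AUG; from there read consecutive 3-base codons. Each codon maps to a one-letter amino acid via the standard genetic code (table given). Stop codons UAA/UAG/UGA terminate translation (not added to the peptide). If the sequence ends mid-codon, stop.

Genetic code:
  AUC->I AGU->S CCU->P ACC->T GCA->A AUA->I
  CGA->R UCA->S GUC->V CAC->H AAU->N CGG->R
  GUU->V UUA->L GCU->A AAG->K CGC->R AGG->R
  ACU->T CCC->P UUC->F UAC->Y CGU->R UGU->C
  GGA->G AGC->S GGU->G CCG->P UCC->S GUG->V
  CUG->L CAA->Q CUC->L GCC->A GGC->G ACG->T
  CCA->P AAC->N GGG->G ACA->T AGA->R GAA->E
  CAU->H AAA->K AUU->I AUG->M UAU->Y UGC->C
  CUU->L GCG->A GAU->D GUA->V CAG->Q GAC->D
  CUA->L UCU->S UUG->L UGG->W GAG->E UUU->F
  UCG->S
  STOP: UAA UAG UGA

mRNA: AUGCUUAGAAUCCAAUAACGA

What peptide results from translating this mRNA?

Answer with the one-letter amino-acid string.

start AUG at pos 0
pos 0: AUG -> M; peptide=M
pos 3: CUU -> L; peptide=ML
pos 6: AGA -> R; peptide=MLR
pos 9: AUC -> I; peptide=MLRI
pos 12: CAA -> Q; peptide=MLRIQ
pos 15: UAA -> STOP

Answer: MLRIQ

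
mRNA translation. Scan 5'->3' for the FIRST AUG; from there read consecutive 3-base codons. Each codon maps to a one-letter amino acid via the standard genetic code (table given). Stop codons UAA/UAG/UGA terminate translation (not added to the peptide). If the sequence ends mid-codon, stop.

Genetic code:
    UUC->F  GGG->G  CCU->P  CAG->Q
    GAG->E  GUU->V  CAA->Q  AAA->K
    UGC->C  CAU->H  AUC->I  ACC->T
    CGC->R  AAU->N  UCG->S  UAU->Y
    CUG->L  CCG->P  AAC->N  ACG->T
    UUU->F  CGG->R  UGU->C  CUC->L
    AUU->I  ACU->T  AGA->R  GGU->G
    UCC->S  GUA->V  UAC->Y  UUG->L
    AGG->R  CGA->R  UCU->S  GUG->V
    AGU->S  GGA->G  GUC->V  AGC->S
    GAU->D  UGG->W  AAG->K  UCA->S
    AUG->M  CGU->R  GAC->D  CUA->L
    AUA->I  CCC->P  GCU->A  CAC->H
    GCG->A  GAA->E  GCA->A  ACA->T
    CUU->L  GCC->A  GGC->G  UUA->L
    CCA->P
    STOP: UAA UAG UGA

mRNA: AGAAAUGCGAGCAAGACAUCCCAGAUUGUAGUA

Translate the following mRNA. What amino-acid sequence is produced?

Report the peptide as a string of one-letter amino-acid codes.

Answer: MRARHPRL

Derivation:
start AUG at pos 4
pos 4: AUG -> M; peptide=M
pos 7: CGA -> R; peptide=MR
pos 10: GCA -> A; peptide=MRA
pos 13: AGA -> R; peptide=MRAR
pos 16: CAU -> H; peptide=MRARH
pos 19: CCC -> P; peptide=MRARHP
pos 22: AGA -> R; peptide=MRARHPR
pos 25: UUG -> L; peptide=MRARHPRL
pos 28: UAG -> STOP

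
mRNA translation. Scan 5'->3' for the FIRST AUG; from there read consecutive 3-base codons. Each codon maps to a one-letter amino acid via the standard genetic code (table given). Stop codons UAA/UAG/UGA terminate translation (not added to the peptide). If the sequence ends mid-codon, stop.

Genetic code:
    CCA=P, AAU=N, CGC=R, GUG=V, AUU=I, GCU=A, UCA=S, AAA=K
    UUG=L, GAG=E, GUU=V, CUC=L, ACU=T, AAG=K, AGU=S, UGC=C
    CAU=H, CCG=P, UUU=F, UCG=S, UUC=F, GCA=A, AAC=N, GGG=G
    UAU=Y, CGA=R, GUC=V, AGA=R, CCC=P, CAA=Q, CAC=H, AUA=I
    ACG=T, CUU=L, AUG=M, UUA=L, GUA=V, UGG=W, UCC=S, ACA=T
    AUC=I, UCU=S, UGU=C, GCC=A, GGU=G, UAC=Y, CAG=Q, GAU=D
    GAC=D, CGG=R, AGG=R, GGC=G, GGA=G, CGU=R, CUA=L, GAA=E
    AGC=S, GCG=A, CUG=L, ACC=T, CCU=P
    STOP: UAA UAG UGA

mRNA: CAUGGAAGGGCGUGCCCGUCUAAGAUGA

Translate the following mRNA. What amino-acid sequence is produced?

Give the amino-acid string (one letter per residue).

start AUG at pos 1
pos 1: AUG -> M; peptide=M
pos 4: GAA -> E; peptide=ME
pos 7: GGG -> G; peptide=MEG
pos 10: CGU -> R; peptide=MEGR
pos 13: GCC -> A; peptide=MEGRA
pos 16: CGU -> R; peptide=MEGRAR
pos 19: CUA -> L; peptide=MEGRARL
pos 22: AGA -> R; peptide=MEGRARLR
pos 25: UGA -> STOP

Answer: MEGRARLR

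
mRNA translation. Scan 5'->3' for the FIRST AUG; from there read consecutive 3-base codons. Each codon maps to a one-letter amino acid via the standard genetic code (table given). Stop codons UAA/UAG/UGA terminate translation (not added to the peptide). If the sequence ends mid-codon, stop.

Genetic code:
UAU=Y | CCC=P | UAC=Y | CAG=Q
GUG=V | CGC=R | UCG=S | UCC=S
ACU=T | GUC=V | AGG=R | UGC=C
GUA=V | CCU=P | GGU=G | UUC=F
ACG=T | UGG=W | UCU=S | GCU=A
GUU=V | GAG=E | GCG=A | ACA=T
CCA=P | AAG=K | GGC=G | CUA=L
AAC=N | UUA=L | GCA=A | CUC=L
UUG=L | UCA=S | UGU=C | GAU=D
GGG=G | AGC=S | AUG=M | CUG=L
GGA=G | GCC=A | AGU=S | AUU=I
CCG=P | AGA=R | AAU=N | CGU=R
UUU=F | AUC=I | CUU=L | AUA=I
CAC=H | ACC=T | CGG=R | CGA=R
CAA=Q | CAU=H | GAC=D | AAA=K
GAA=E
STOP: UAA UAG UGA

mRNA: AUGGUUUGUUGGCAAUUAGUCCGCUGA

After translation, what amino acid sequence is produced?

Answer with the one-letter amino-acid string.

Answer: MVCWQLVR

Derivation:
start AUG at pos 0
pos 0: AUG -> M; peptide=M
pos 3: GUU -> V; peptide=MV
pos 6: UGU -> C; peptide=MVC
pos 9: UGG -> W; peptide=MVCW
pos 12: CAA -> Q; peptide=MVCWQ
pos 15: UUA -> L; peptide=MVCWQL
pos 18: GUC -> V; peptide=MVCWQLV
pos 21: CGC -> R; peptide=MVCWQLVR
pos 24: UGA -> STOP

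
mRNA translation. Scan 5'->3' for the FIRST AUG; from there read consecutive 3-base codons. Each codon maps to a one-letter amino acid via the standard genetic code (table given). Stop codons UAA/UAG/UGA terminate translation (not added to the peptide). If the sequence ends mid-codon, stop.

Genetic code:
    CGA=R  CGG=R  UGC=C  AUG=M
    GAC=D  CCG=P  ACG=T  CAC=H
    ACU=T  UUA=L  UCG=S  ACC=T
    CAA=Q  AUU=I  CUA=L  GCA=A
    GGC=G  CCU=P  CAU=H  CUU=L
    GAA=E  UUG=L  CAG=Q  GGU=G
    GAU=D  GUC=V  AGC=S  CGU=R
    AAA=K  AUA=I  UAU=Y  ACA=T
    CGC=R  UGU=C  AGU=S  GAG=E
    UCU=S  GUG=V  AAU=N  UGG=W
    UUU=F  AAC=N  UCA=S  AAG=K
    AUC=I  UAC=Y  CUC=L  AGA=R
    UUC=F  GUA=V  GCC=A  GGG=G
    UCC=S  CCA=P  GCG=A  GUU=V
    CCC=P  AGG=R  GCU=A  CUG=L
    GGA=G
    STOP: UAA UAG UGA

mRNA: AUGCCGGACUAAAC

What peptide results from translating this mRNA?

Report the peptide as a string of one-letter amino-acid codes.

start AUG at pos 0
pos 0: AUG -> M; peptide=M
pos 3: CCG -> P; peptide=MP
pos 6: GAC -> D; peptide=MPD
pos 9: UAA -> STOP

Answer: MPD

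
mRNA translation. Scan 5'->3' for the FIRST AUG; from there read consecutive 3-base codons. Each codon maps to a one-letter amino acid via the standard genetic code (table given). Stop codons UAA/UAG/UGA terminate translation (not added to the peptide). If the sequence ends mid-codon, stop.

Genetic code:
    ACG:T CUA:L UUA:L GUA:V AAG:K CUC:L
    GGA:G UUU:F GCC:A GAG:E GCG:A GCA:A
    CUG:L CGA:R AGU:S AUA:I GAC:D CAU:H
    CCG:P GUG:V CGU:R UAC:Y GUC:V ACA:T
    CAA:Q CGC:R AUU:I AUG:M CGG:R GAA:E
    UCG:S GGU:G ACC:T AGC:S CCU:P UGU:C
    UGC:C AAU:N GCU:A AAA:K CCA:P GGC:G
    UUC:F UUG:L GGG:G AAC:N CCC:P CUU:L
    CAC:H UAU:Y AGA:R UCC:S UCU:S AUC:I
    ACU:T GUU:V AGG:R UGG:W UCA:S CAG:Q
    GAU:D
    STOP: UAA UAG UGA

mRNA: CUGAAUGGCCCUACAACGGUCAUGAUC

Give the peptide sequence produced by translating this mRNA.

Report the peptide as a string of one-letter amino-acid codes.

Answer: MALQRS

Derivation:
start AUG at pos 4
pos 4: AUG -> M; peptide=M
pos 7: GCC -> A; peptide=MA
pos 10: CUA -> L; peptide=MAL
pos 13: CAA -> Q; peptide=MALQ
pos 16: CGG -> R; peptide=MALQR
pos 19: UCA -> S; peptide=MALQRS
pos 22: UGA -> STOP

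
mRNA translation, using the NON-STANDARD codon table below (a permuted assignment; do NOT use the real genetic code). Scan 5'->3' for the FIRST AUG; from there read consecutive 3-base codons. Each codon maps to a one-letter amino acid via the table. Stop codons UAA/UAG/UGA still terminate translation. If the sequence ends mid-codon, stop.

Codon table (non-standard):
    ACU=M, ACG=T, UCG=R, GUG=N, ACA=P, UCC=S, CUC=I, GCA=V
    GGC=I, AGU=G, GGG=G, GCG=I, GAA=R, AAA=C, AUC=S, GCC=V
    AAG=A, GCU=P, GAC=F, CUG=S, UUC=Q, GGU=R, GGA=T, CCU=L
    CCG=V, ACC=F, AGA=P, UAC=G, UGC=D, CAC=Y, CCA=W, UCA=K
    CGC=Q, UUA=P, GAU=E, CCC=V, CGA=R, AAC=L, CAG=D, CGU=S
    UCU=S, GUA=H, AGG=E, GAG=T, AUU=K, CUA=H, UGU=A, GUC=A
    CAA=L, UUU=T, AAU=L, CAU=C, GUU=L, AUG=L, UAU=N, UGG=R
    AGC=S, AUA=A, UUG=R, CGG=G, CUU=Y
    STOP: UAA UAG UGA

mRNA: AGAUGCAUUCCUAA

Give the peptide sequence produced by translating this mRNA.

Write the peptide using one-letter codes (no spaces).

Answer: LCS

Derivation:
start AUG at pos 2
pos 2: AUG -> L; peptide=L
pos 5: CAU -> C; peptide=LC
pos 8: UCC -> S; peptide=LCS
pos 11: UAA -> STOP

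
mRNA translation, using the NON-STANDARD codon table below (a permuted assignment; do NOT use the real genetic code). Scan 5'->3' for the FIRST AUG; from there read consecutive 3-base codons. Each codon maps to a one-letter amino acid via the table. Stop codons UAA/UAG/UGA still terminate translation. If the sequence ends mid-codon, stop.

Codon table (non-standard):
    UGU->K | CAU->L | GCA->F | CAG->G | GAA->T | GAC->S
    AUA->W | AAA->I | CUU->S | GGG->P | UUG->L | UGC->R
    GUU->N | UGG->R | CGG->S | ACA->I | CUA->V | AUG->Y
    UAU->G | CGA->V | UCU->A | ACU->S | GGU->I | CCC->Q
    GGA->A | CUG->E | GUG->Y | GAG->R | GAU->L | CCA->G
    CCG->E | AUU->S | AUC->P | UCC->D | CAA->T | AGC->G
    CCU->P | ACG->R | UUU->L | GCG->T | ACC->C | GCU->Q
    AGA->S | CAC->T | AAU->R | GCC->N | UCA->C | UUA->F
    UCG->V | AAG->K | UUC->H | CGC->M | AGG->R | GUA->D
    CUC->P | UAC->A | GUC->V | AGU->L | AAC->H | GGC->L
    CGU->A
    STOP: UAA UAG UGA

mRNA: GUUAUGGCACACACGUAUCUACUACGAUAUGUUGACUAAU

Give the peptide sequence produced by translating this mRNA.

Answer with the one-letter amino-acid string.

Answer: YFTRGVVVGNS

Derivation:
start AUG at pos 3
pos 3: AUG -> Y; peptide=Y
pos 6: GCA -> F; peptide=YF
pos 9: CAC -> T; peptide=YFT
pos 12: ACG -> R; peptide=YFTR
pos 15: UAU -> G; peptide=YFTRG
pos 18: CUA -> V; peptide=YFTRGV
pos 21: CUA -> V; peptide=YFTRGVV
pos 24: CGA -> V; peptide=YFTRGVVV
pos 27: UAU -> G; peptide=YFTRGVVVG
pos 30: GUU -> N; peptide=YFTRGVVVGN
pos 33: GAC -> S; peptide=YFTRGVVVGNS
pos 36: UAA -> STOP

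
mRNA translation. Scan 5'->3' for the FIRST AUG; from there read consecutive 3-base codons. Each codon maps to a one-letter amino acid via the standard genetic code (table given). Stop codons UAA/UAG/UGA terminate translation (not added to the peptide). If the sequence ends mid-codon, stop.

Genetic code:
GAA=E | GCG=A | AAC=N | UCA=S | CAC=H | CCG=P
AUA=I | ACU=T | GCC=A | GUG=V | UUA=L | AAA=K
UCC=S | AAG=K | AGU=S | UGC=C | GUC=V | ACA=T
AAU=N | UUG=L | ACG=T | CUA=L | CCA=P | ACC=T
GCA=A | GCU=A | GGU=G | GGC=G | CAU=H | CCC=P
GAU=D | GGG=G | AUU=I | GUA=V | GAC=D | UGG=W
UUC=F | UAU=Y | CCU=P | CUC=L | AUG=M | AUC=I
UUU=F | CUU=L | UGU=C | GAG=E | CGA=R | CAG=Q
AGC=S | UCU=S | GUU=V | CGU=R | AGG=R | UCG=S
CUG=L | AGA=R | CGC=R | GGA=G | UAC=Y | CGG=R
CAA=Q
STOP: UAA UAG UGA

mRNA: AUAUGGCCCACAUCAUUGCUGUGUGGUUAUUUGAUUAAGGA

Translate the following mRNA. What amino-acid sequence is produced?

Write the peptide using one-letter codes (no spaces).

Answer: MAHIIAVWLFD

Derivation:
start AUG at pos 2
pos 2: AUG -> M; peptide=M
pos 5: GCC -> A; peptide=MA
pos 8: CAC -> H; peptide=MAH
pos 11: AUC -> I; peptide=MAHI
pos 14: AUU -> I; peptide=MAHII
pos 17: GCU -> A; peptide=MAHIIA
pos 20: GUG -> V; peptide=MAHIIAV
pos 23: UGG -> W; peptide=MAHIIAVW
pos 26: UUA -> L; peptide=MAHIIAVWL
pos 29: UUU -> F; peptide=MAHIIAVWLF
pos 32: GAU -> D; peptide=MAHIIAVWLFD
pos 35: UAA -> STOP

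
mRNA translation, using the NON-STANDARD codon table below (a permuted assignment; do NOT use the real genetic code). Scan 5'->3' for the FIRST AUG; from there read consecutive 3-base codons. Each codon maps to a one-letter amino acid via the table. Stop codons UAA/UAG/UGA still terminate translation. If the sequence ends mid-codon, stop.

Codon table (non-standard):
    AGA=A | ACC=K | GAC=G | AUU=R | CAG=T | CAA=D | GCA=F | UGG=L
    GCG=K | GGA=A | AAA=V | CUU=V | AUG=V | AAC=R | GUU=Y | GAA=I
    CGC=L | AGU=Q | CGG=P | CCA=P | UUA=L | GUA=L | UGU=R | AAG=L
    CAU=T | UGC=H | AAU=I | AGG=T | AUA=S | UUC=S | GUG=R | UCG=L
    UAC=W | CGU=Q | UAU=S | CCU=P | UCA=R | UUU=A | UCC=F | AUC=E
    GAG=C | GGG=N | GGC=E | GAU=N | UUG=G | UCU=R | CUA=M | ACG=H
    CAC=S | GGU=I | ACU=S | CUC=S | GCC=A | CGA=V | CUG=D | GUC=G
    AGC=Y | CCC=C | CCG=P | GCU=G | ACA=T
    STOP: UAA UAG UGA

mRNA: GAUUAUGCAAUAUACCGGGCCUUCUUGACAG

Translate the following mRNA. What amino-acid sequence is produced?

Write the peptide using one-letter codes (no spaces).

start AUG at pos 4
pos 4: AUG -> V; peptide=V
pos 7: CAA -> D; peptide=VD
pos 10: UAU -> S; peptide=VDS
pos 13: ACC -> K; peptide=VDSK
pos 16: GGG -> N; peptide=VDSKN
pos 19: CCU -> P; peptide=VDSKNP
pos 22: UCU -> R; peptide=VDSKNPR
pos 25: UGA -> STOP

Answer: VDSKNPR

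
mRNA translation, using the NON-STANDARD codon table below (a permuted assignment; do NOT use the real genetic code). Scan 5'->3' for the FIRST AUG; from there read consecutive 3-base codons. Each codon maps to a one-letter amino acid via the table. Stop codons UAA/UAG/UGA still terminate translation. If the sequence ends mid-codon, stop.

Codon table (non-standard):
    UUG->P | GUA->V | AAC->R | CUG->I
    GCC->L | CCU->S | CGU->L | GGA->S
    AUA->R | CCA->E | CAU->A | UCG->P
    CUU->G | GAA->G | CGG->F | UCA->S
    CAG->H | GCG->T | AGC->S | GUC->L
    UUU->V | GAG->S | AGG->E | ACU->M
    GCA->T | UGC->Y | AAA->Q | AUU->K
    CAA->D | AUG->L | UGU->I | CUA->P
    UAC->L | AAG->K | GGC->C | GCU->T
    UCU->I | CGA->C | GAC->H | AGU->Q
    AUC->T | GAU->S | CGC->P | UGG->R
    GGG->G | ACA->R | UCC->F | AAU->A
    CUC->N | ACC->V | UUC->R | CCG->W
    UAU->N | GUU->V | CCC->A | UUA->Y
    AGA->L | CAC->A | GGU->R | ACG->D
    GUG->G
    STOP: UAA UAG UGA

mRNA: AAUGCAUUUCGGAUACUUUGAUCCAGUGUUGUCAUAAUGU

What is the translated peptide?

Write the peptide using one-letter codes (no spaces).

start AUG at pos 1
pos 1: AUG -> L; peptide=L
pos 4: CAU -> A; peptide=LA
pos 7: UUC -> R; peptide=LAR
pos 10: GGA -> S; peptide=LARS
pos 13: UAC -> L; peptide=LARSL
pos 16: UUU -> V; peptide=LARSLV
pos 19: GAU -> S; peptide=LARSLVS
pos 22: CCA -> E; peptide=LARSLVSE
pos 25: GUG -> G; peptide=LARSLVSEG
pos 28: UUG -> P; peptide=LARSLVSEGP
pos 31: UCA -> S; peptide=LARSLVSEGPS
pos 34: UAA -> STOP

Answer: LARSLVSEGPS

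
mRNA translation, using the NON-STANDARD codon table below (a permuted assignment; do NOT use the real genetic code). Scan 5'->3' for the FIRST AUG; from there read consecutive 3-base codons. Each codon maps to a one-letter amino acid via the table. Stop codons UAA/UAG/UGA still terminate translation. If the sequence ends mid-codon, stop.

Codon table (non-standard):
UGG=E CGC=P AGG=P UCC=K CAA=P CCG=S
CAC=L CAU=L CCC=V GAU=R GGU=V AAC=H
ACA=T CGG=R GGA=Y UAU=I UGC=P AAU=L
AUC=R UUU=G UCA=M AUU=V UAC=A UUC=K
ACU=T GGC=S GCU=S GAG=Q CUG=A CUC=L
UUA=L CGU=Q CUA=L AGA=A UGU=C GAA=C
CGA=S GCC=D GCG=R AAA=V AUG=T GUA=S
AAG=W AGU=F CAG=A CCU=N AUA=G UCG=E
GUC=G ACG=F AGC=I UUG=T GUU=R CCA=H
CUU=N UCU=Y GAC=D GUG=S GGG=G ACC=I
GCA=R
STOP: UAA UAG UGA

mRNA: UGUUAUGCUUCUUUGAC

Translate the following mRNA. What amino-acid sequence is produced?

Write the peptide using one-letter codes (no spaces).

Answer: TNN

Derivation:
start AUG at pos 4
pos 4: AUG -> T; peptide=T
pos 7: CUU -> N; peptide=TN
pos 10: CUU -> N; peptide=TNN
pos 13: UGA -> STOP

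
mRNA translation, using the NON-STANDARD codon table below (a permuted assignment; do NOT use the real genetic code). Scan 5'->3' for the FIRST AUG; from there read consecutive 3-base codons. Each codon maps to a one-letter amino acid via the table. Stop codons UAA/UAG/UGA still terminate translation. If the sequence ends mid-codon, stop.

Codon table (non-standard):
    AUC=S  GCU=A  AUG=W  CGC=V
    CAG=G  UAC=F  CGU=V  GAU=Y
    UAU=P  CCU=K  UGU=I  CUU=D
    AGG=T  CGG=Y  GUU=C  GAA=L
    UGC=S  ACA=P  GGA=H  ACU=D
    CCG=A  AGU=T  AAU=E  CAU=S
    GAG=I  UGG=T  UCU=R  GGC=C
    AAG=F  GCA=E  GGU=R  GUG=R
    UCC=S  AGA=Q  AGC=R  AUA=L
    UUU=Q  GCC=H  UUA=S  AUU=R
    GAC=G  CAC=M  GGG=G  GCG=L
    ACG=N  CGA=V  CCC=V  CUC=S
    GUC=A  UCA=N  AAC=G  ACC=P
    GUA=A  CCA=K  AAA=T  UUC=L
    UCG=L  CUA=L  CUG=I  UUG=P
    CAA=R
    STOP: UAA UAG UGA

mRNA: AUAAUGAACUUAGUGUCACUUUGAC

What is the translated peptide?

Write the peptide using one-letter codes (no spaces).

Answer: WGSRND

Derivation:
start AUG at pos 3
pos 3: AUG -> W; peptide=W
pos 6: AAC -> G; peptide=WG
pos 9: UUA -> S; peptide=WGS
pos 12: GUG -> R; peptide=WGSR
pos 15: UCA -> N; peptide=WGSRN
pos 18: CUU -> D; peptide=WGSRND
pos 21: UGA -> STOP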